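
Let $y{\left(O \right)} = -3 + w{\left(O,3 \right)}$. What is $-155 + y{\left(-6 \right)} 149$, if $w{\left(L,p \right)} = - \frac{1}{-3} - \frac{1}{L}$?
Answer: $- \frac{1055}{2} \approx -527.5$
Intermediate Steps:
$w{\left(L,p \right)} = \frac{1}{3} - \frac{1}{L}$ ($w{\left(L,p \right)} = \left(-1\right) \left(- \frac{1}{3}\right) - \frac{1}{L} = \frac{1}{3} - \frac{1}{L}$)
$y{\left(O \right)} = -3 + \frac{-3 + O}{3 O}$
$-155 + y{\left(-6 \right)} 149 = -155 + \left(- \frac{8}{3} - \frac{1}{-6}\right) 149 = -155 + \left(- \frac{8}{3} - - \frac{1}{6}\right) 149 = -155 + \left(- \frac{8}{3} + \frac{1}{6}\right) 149 = -155 - \frac{745}{2} = - \frac{1055}{2}$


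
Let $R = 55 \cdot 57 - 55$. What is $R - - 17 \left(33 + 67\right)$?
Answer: $4780$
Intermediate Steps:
$R = 3080$ ($R = 3135 - 55 = 3080$)
$R - - 17 \left(33 + 67\right) = 3080 - - 17 \left(33 + 67\right) = 3080 - \left(-17\right) 100 = 3080 - -1700 = 3080 + 1700 = 4780$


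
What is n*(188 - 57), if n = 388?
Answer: 50828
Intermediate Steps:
n*(188 - 57) = 388*(188 - 57) = 388*131 = 50828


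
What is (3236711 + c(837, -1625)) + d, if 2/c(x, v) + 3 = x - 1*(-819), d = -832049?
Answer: 3974906288/1653 ≈ 2.4047e+6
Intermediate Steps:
c(x, v) = 2/(816 + x) (c(x, v) = 2/(-3 + (x - 1*(-819))) = 2/(-3 + (x + 819)) = 2/(-3 + (819 + x)) = 2/(816 + x))
(3236711 + c(837, -1625)) + d = (3236711 + 2/(816 + 837)) - 832049 = (3236711 + 2/1653) - 832049 = 5350283285/1653 - 832049 = 3974906288/1653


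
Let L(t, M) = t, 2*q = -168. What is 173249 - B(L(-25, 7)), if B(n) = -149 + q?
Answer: 173482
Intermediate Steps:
q = -84 (q = (1/2)*(-168) = -84)
B(n) = -233 (B(n) = -149 - 84 = -233)
173249 - B(L(-25, 7)) = 173249 - 1*(-233) = 173249 + 233 = 173482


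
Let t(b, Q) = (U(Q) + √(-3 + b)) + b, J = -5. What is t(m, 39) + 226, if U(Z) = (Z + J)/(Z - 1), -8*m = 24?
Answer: 4254/19 + I*√6 ≈ 223.89 + 2.4495*I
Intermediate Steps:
m = -3 (m = -⅛*24 = -3)
U(Z) = (-5 + Z)/(-1 + Z) (U(Z) = (Z - 5)/(Z - 1) = (-5 + Z)/(-1 + Z))
t(b, Q) = b + √(-3 + b) + (-5 + Q)/(-1 + Q) (t(b, Q) = ((-5 + Q)/(-1 + Q) + √(-3 + b)) + b = (√(-3 + b) + (-5 + Q)/(-1 + Q)) + b = b + √(-3 + b) + (-5 + Q)/(-1 + Q))
t(m, 39) + 226 = (-5 + 39 + (-1 + 39)*(-3 + √(-3 - 3)))/(-1 + 39) + 226 = (-5 + 39 + 38*(-3 + √(-6)))/38 + 226 = (-5 + 39 + 38*(-3 + I*√6))/38 + 226 = (-5 + 39 + (-114 + 38*I*√6))/38 + 226 = (-80 + 38*I*√6)/38 + 226 = (-40/19 + I*√6) + 226 = 4254/19 + I*√6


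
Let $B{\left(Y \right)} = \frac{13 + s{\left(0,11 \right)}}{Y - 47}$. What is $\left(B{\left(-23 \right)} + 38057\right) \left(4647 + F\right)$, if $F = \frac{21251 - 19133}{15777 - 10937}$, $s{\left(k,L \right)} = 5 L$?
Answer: $\frac{14980297642839}{84700} \approx 1.7686 \cdot 10^{8}$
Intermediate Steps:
$B{\left(Y \right)} = \frac{68}{-47 + Y}$ ($B{\left(Y \right)} = \frac{13 + 5 \cdot 11}{Y - 47} = \frac{13 + 55}{-47 + Y} = \frac{68}{-47 + Y}$)
$F = \frac{1059}{2420}$ ($F = \frac{2118}{4840} = 2118 \cdot \frac{1}{4840} = \frac{1059}{2420} \approx 0.4376$)
$\left(B{\left(-23 \right)} + 38057\right) \left(4647 + F\right) = \left(\frac{68}{-47 - 23} + 38057\right) \left(4647 + \frac{1059}{2420}\right) = \left(\frac{68}{-70} + 38057\right) \frac{11246799}{2420} = \left(68 \left(- \frac{1}{70}\right) + 38057\right) \frac{11246799}{2420} = \left(- \frac{34}{35} + 38057\right) \frac{11246799}{2420} = \frac{1331961}{35} \cdot \frac{11246799}{2420} = \frac{14980297642839}{84700}$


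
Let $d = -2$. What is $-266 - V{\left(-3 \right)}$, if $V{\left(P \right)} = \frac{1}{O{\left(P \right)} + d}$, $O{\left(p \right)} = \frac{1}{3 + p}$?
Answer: $-266$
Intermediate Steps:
$V{\left(P \right)} = \frac{1}{-2 + \frac{1}{3 + P}}$ ($V{\left(P \right)} = \frac{1}{\frac{1}{3 + P} - 2} = \frac{1}{-2 + \frac{1}{3 + P}}$)
$-266 - V{\left(-3 \right)} = -266 - \frac{-3 - -3}{5 + 2 \left(-3\right)} = -266 - \frac{-3 + 3}{5 - 6} = -266 - \frac{1}{-1} \cdot 0 = -266 - \left(-1\right) 0 = -266 - 0 = -266 + 0 = -266$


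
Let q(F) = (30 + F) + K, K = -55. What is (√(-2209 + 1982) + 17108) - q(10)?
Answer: 17123 + I*√227 ≈ 17123.0 + 15.067*I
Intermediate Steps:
q(F) = -25 + F (q(F) = (30 + F) - 55 = -25 + F)
(√(-2209 + 1982) + 17108) - q(10) = (√(-2209 + 1982) + 17108) - (-25 + 10) = (√(-227) + 17108) - 1*(-15) = (I*√227 + 17108) + 15 = (17108 + I*√227) + 15 = 17123 + I*√227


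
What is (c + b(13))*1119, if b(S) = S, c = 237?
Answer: 279750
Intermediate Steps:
(c + b(13))*1119 = (237 + 13)*1119 = 250*1119 = 279750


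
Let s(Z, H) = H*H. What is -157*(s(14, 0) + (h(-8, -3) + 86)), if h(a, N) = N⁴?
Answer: -26219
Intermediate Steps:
s(Z, H) = H²
-157*(s(14, 0) + (h(-8, -3) + 86)) = -157*(0² + ((-3)⁴ + 86)) = -157*(0 + (81 + 86)) = -157*(0 + 167) = -157*167 = -26219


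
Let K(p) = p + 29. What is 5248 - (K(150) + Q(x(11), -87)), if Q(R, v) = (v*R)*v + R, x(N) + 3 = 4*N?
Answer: -305301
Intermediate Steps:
x(N) = -3 + 4*N
K(p) = 29 + p
Q(R, v) = R + R*v² (Q(R, v) = (R*v)*v + R = R*v² + R = R + R*v²)
5248 - (K(150) + Q(x(11), -87)) = 5248 - ((29 + 150) + (-3 + 4*11)*(1 + (-87)²)) = 5248 - (179 + (-3 + 44)*(1 + 7569)) = 5248 - (179 + 41*7570) = 5248 - (179 + 310370) = 5248 - 1*310549 = 5248 - 310549 = -305301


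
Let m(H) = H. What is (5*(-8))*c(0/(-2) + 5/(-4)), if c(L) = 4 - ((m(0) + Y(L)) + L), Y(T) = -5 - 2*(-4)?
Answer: -90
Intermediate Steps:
Y(T) = 3 (Y(T) = -5 + 8 = 3)
c(L) = 1 - L (c(L) = 4 - ((0 + 3) + L) = 4 - (3 + L) = 4 + (-3 - L) = 1 - L)
(5*(-8))*c(0/(-2) + 5/(-4)) = (5*(-8))*(1 - (0/(-2) + 5/(-4))) = -40*(1 - (0*(-½) + 5*(-¼))) = -40*(1 - (0 - 5/4)) = -40*(1 - 1*(-5/4)) = -40*(1 + 5/4) = -40*9/4 = -90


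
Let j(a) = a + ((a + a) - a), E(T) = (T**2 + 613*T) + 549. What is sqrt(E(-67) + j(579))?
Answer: 15*I*sqrt(155) ≈ 186.75*I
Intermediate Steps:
E(T) = 549 + T**2 + 613*T
j(a) = 2*a (j(a) = a + (2*a - a) = a + a = 2*a)
sqrt(E(-67) + j(579)) = sqrt((549 + (-67)**2 + 613*(-67)) + 2*579) = sqrt((549 + 4489 - 41071) + 1158) = sqrt(-36033 + 1158) = sqrt(-34875) = 15*I*sqrt(155)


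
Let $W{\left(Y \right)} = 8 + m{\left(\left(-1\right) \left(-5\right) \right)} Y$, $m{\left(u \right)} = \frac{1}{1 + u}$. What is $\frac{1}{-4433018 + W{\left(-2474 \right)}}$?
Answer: $- \frac{3}{13300267} \approx -2.2556 \cdot 10^{-7}$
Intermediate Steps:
$W{\left(Y \right)} = 8 + \frac{Y}{6}$ ($W{\left(Y \right)} = 8 + \frac{Y}{1 - -5} = 8 + \frac{Y}{1 + 5} = 8 + \frac{Y}{6}$)
$\frac{1}{-4433018 + W{\left(-2474 \right)}} = \frac{1}{-4433018 + \left(8 + \frac{1}{6} \left(-2474\right)\right)} = \frac{1}{-4433018 + \left(8 - \frac{1237}{3}\right)} = \frac{1}{-4433018 - \frac{1213}{3}} = \frac{1}{- \frac{13300267}{3}} = - \frac{3}{13300267}$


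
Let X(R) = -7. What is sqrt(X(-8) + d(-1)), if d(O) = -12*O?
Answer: sqrt(5) ≈ 2.2361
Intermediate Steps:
sqrt(X(-8) + d(-1)) = sqrt(-7 - 12*(-1)) = sqrt(-7 + 12) = sqrt(5)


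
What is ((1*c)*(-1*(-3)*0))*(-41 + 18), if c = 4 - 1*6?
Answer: 0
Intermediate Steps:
c = -2 (c = 4 - 6 = -2)
((1*c)*(-1*(-3)*0))*(-41 + 18) = ((1*(-2))*(-1*(-3)*0))*(-41 + 18) = -6*0*(-23) = -2*0*(-23) = 0*(-23) = 0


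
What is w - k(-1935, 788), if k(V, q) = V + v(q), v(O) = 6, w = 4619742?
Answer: 4621671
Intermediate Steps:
k(V, q) = 6 + V (k(V, q) = V + 6 = 6 + V)
w - k(-1935, 788) = 4619742 - (6 - 1935) = 4619742 - 1*(-1929) = 4619742 + 1929 = 4621671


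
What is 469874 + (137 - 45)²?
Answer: 478338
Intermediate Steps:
469874 + (137 - 45)² = 469874 + 92² = 469874 + 8464 = 478338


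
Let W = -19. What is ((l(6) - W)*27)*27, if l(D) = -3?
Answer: 11664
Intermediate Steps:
((l(6) - W)*27)*27 = ((-3 - 1*(-19))*27)*27 = ((-3 + 19)*27)*27 = (16*27)*27 = 432*27 = 11664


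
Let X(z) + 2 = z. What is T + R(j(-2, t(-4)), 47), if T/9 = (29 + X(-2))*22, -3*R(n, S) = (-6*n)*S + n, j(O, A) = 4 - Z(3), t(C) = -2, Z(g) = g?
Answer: 15131/3 ≈ 5043.7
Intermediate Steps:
X(z) = -2 + z
j(O, A) = 1 (j(O, A) = 4 - 1*3 = 4 - 3 = 1)
R(n, S) = -n/3 + 2*S*n (R(n, S) = -((-6*n)*S + n)/3 = -(-6*S*n + n)/3 = -(n - 6*S*n)/3 = -n/3 + 2*S*n)
T = 4950 (T = 9*((29 + (-2 - 2))*22) = 9*((29 - 4)*22) = 9*(25*22) = 9*550 = 4950)
T + R(j(-2, t(-4)), 47) = 4950 + (⅓)*1*(-1 + 6*47) = 4950 + (⅓)*1*(-1 + 282) = 4950 + (⅓)*1*281 = 4950 + 281/3 = 15131/3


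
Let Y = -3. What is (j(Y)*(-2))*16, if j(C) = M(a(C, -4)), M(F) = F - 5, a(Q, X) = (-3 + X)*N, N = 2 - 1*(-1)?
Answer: 832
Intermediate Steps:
N = 3 (N = 2 + 1 = 3)
a(Q, X) = -9 + 3*X (a(Q, X) = (-3 + X)*3 = -9 + 3*X)
M(F) = -5 + F
j(C) = -26 (j(C) = -5 + (-9 + 3*(-4)) = -5 + (-9 - 12) = -5 - 21 = -26)
(j(Y)*(-2))*16 = -26*(-2)*16 = 52*16 = 832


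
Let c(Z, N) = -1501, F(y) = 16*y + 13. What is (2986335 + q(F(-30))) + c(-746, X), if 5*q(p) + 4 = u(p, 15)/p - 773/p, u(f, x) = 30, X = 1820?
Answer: 1393917253/467 ≈ 2.9848e+6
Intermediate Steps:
F(y) = 13 + 16*y
q(p) = -4/5 - 743/(5*p) (q(p) = -4/5 + (30/p - 773/p)/5 = -4/5 + (-743/p)/5 = -4/5 - 743/(5*p))
(2986335 + q(F(-30))) + c(-746, X) = (2986335 + (-743 - 4*(13 + 16*(-30)))/(5*(13 + 16*(-30)))) - 1501 = (2986335 + (-743 - 4*(13 - 480))/(5*(13 - 480))) - 1501 = (2986335 + (1/5)*(-743 - 4*(-467))/(-467)) - 1501 = (2986335 + (1/5)*(-1/467)*(-743 + 1868)) - 1501 = (2986335 + (1/5)*(-1/467)*1125) - 1501 = (2986335 - 225/467) - 1501 = 1394618220/467 - 1501 = 1393917253/467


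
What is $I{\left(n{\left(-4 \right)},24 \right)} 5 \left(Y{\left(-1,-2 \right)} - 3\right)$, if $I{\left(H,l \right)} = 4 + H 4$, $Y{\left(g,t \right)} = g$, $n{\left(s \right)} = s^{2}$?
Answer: $-1360$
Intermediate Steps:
$I{\left(H,l \right)} = 4 + 4 H$
$I{\left(n{\left(-4 \right)},24 \right)} 5 \left(Y{\left(-1,-2 \right)} - 3\right) = \left(4 + 4 \left(-4\right)^{2}\right) 5 \left(-1 - 3\right) = \left(4 + 4 \cdot 16\right) 5 \left(-4\right) = \left(4 + 64\right) \left(-20\right) = 68 \left(-20\right) = -1360$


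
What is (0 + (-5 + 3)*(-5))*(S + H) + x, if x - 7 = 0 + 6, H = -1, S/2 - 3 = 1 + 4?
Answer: 163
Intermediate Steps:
S = 16 (S = 6 + 2*(1 + 4) = 6 + 2*5 = 6 + 10 = 16)
x = 13 (x = 7 + (0 + 6) = 7 + 6 = 13)
(0 + (-5 + 3)*(-5))*(S + H) + x = (0 + (-5 + 3)*(-5))*(16 - 1) + 13 = (0 - 2*(-5))*15 + 13 = (0 + 10)*15 + 13 = 10*15 + 13 = 150 + 13 = 163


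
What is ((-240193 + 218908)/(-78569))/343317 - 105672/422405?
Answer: -950131763527077/3797994487707355 ≈ -0.25017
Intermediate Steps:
((-240193 + 218908)/(-78569))/343317 - 105672/422405 = -21285*(-1/78569)*(1/343317) - 105672*1/422405 = (21285/78569)*(1/343317) - 105672/422405 = 7095/8991357791 - 105672/422405 = -950131763527077/3797994487707355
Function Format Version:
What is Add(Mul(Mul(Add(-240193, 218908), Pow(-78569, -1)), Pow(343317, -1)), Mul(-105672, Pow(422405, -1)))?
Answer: Rational(-950131763527077, 3797994487707355) ≈ -0.25017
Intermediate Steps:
Add(Mul(Mul(Add(-240193, 218908), Pow(-78569, -1)), Pow(343317, -1)), Mul(-105672, Pow(422405, -1))) = Add(Mul(Mul(-21285, Rational(-1, 78569)), Rational(1, 343317)), Mul(-105672, Rational(1, 422405))) = Add(Mul(Rational(21285, 78569), Rational(1, 343317)), Rational(-105672, 422405)) = Add(Rational(7095, 8991357791), Rational(-105672, 422405)) = Rational(-950131763527077, 3797994487707355)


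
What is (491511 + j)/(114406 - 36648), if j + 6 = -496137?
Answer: -2316/38879 ≈ -0.059569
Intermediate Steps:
j = -496143 (j = -6 - 496137 = -496143)
(491511 + j)/(114406 - 36648) = (491511 - 496143)/(114406 - 36648) = -4632/77758 = -4632*1/77758 = -2316/38879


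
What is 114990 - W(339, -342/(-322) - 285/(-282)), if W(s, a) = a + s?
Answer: 1735096865/15134 ≈ 1.1465e+5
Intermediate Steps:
114990 - W(339, -342/(-322) - 285/(-282)) = 114990 - ((-342/(-322) - 285/(-282)) + 339) = 114990 - ((-342*(-1/322) - 285*(-1/282)) + 339) = 114990 - ((171/161 + 95/94) + 339) = 114990 - (31369/15134 + 339) = 114990 - 1*5161795/15134 = 114990 - 5161795/15134 = 1735096865/15134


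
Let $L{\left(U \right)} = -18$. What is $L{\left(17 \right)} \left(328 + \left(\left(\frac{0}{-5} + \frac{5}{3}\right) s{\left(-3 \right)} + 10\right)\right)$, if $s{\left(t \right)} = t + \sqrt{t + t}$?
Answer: $-5994 - 30 i \sqrt{6} \approx -5994.0 - 73.485 i$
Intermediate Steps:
$s{\left(t \right)} = t + \sqrt{2} \sqrt{t}$ ($s{\left(t \right)} = t + \sqrt{2 t} = t + \sqrt{2} \sqrt{t}$)
$L{\left(17 \right)} \left(328 + \left(\left(\frac{0}{-5} + \frac{5}{3}\right) s{\left(-3 \right)} + 10\right)\right) = - 18 \left(328 + \left(\left(\frac{0}{-5} + \frac{5}{3}\right) \left(-3 + \sqrt{2} \sqrt{-3}\right) + 10\right)\right) = - 18 \left(328 + \left(\left(0 \left(- \frac{1}{5}\right) + 5 \cdot \frac{1}{3}\right) \left(-3 + \sqrt{2} i \sqrt{3}\right) + 10\right)\right) = - 18 \left(328 + \left(\left(0 + \frac{5}{3}\right) \left(-3 + i \sqrt{6}\right) + 10\right)\right) = - 18 \left(328 + \left(\frac{5 \left(-3 + i \sqrt{6}\right)}{3} + 10\right)\right) = - 18 \left(328 + \left(\left(-5 + \frac{5 i \sqrt{6}}{3}\right) + 10\right)\right) = - 18 \left(328 + \left(5 + \frac{5 i \sqrt{6}}{3}\right)\right) = - 18 \left(333 + \frac{5 i \sqrt{6}}{3}\right) = -5994 - 30 i \sqrt{6}$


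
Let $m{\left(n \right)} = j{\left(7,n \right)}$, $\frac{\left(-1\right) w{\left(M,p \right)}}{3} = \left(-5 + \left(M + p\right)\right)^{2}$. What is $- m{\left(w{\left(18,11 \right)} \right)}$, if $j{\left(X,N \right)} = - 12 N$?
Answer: $-20736$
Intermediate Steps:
$w{\left(M,p \right)} = - 3 \left(-5 + M + p\right)^{2}$ ($w{\left(M,p \right)} = - 3 \left(-5 + \left(M + p\right)\right)^{2} = - 3 \left(-5 + M + p\right)^{2}$)
$m{\left(n \right)} = - 12 n$
$- m{\left(w{\left(18,11 \right)} \right)} = - \left(-12\right) \left(- 3 \left(-5 + 18 + 11\right)^{2}\right) = - \left(-12\right) \left(- 3 \cdot 24^{2}\right) = - \left(-12\right) \left(\left(-3\right) 576\right) = - \left(-12\right) \left(-1728\right) = \left(-1\right) 20736 = -20736$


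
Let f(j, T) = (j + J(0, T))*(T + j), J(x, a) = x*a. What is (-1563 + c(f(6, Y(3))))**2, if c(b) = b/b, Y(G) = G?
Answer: 2439844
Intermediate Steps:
J(x, a) = a*x
f(j, T) = j*(T + j) (f(j, T) = (j + T*0)*(T + j) = (j + 0)*(T + j) = j*(T + j))
c(b) = 1
(-1563 + c(f(6, Y(3))))**2 = (-1563 + 1)**2 = (-1562)**2 = 2439844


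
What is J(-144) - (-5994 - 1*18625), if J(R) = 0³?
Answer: 24619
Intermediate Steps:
J(R) = 0
J(-144) - (-5994 - 1*18625) = 0 - (-5994 - 1*18625) = 0 - (-5994 - 18625) = 0 - 1*(-24619) = 0 + 24619 = 24619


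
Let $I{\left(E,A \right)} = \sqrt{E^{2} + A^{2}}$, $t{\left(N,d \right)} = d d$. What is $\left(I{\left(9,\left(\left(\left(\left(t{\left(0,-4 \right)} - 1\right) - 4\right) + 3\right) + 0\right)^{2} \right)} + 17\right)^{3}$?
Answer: $\left(17 + \sqrt{38497}\right)^{3} \approx 9.6917 \cdot 10^{6}$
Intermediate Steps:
$t{\left(N,d \right)} = d^{2}$
$I{\left(E,A \right)} = \sqrt{A^{2} + E^{2}}$
$\left(I{\left(9,\left(\left(\left(\left(t{\left(0,-4 \right)} - 1\right) - 4\right) + 3\right) + 0\right)^{2} \right)} + 17\right)^{3} = \left(\sqrt{\left(\left(\left(\left(\left(\left(-4\right)^{2} - 1\right) - 4\right) + 3\right) + 0\right)^{2}\right)^{2} + 9^{2}} + 17\right)^{3} = \left(\sqrt{\left(\left(\left(\left(\left(16 - 1\right) - 4\right) + 3\right) + 0\right)^{2}\right)^{2} + 81} + 17\right)^{3} = \left(\sqrt{\left(\left(\left(\left(15 - 4\right) + 3\right) + 0\right)^{2}\right)^{2} + 81} + 17\right)^{3} = \left(\sqrt{\left(\left(\left(11 + 3\right) + 0\right)^{2}\right)^{2} + 81} + 17\right)^{3} = \left(\sqrt{\left(\left(14 + 0\right)^{2}\right)^{2} + 81} + 17\right)^{3} = \left(\sqrt{\left(14^{2}\right)^{2} + 81} + 17\right)^{3} = \left(\sqrt{196^{2} + 81} + 17\right)^{3} = \left(\sqrt{38416 + 81} + 17\right)^{3} = \left(\sqrt{38497} + 17\right)^{3} = \left(17 + \sqrt{38497}\right)^{3}$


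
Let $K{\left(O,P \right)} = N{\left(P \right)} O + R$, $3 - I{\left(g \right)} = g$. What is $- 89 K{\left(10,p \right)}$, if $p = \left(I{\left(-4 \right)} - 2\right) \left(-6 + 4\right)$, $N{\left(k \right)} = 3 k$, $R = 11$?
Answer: $25721$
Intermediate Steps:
$I{\left(g \right)} = 3 - g$
$p = -10$ ($p = \left(\left(3 - -4\right) - 2\right) \left(-6 + 4\right) = \left(\left(3 + 4\right) - 2\right) \left(-2\right) = \left(7 - 2\right) \left(-2\right) = 5 \left(-2\right) = -10$)
$K{\left(O,P \right)} = 11 + 3 O P$ ($K{\left(O,P \right)} = 3 P O + 11 = 3 O P + 11 = 11 + 3 O P$)
$- 89 K{\left(10,p \right)} = - 89 \left(11 + 3 \cdot 10 \left(-10\right)\right) = - 89 \left(11 - 300\right) = \left(-89\right) \left(-289\right) = 25721$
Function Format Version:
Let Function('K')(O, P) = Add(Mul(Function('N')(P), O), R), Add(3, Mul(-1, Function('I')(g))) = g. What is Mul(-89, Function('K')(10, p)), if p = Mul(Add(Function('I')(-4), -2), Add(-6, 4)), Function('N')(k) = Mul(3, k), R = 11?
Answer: 25721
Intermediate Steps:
Function('I')(g) = Add(3, Mul(-1, g))
p = -10 (p = Mul(Add(Add(3, Mul(-1, -4)), -2), Add(-6, 4)) = Mul(Add(Add(3, 4), -2), -2) = Mul(Add(7, -2), -2) = Mul(5, -2) = -10)
Function('K')(O, P) = Add(11, Mul(3, O, P)) (Function('K')(O, P) = Add(Mul(Mul(3, P), O), 11) = Add(Mul(3, O, P), 11) = Add(11, Mul(3, O, P)))
Mul(-89, Function('K')(10, p)) = Mul(-89, Add(11, Mul(3, 10, -10))) = Mul(-89, Add(11, -300)) = Mul(-89, -289) = 25721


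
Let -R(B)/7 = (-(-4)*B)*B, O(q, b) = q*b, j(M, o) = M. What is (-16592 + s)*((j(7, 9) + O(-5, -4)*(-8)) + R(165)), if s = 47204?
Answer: -23340211236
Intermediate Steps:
O(q, b) = b*q
R(B) = -28*B**2 (R(B) = -7*(-(-4)*B)*B = -7*4*B*B = -28*B**2)
(-16592 + s)*((j(7, 9) + O(-5, -4)*(-8)) + R(165)) = (-16592 + 47204)*((7 - 4*(-5)*(-8)) - 28*165**2) = 30612*((7 + 20*(-8)) - 28*27225) = 30612*((7 - 160) - 762300) = 30612*(-153 - 762300) = 30612*(-762453) = -23340211236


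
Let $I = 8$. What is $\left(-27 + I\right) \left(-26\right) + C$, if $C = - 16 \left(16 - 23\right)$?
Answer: $606$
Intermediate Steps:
$C = 112$ ($C = \left(-16\right) \left(-7\right) = 112$)
$\left(-27 + I\right) \left(-26\right) + C = \left(-27 + 8\right) \left(-26\right) + 112 = \left(-19\right) \left(-26\right) + 112 = 494 + 112 = 606$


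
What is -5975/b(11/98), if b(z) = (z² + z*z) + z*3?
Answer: -14345975/869 ≈ -16509.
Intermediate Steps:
b(z) = 2*z² + 3*z (b(z) = (z² + z²) + 3*z = 2*z² + 3*z)
-5975/b(11/98) = -5975*98/(11*(3 + 2*(11/98))) = -5975*98/(11*(3 + 11/49)) = -5975/((11/98)*(158/49)) = -5975/869/2401 = -5975*2401/869 = -14345975/869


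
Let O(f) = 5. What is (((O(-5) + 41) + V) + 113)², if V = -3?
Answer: 24336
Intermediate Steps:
(((O(-5) + 41) + V) + 113)² = (((5 + 41) - 3) + 113)² = ((46 - 3) + 113)² = (43 + 113)² = 156² = 24336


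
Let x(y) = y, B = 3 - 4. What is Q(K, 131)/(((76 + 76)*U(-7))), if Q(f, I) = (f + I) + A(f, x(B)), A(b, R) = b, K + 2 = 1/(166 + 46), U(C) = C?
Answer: -13463/112784 ≈ -0.11937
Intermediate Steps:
B = -1
K = -423/212 (K = -2 + 1/(166 + 46) = -2 + 1/212 = -423/212 ≈ -1.9953)
Q(f, I) = I + 2*f (Q(f, I) = (f + I) + f = (I + f) + f = I + 2*f)
Q(K, 131)/(((76 + 76)*U(-7))) = (131 + 2*(-423/212))/(((76 + 76)*(-7))) = (131 - 423/106)/((152*(-7))) = (13463/106)/(-1064) = (13463/106)*(-1/1064) = -13463/112784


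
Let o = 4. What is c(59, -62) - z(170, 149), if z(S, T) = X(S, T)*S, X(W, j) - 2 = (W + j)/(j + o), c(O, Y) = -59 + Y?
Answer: -7339/9 ≈ -815.44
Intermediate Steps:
X(W, j) = 2 + (W + j)/(4 + j) (X(W, j) = 2 + (W + j)/(j + 4) = 2 + (W + j)/(4 + j))
z(S, T) = S*(8 + S + 3*T)/(4 + T) (z(S, T) = ((8 + S + 3*T)/(4 + T))*S = S*(8 + S + 3*T)/(4 + T))
c(59, -62) - z(170, 149) = (-59 - 62) - 170*(8 + 170 + 3*149)/(4 + 149) = -121 - 170*(8 + 170 + 447)/153 = -121 - 170*625/153 = -121 - 1*6250/9 = -121 - 6250/9 = -7339/9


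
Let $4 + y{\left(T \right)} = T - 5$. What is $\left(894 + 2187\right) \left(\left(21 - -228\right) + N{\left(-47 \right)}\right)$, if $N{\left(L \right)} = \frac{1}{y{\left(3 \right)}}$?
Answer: $\frac{1533311}{2} \approx 7.6666 \cdot 10^{5}$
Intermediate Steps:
$y{\left(T \right)} = -9 + T$ ($y{\left(T \right)} = -4 + \left(T - 5\right) = -4 + \left(-5 + T\right) = -9 + T$)
$N{\left(L \right)} = - \frac{1}{6}$ ($N{\left(L \right)} = \frac{1}{-9 + 3} = \frac{1}{-6} = - \frac{1}{6}$)
$\left(894 + 2187\right) \left(\left(21 - -228\right) + N{\left(-47 \right)}\right) = \left(894 + 2187\right) \left(\left(21 - -228\right) - \frac{1}{6}\right) = 3081 \left(\left(21 + 228\right) - \frac{1}{6}\right) = 3081 \left(249 - \frac{1}{6}\right) = 3081 \cdot \frac{1493}{6} = \frac{1533311}{2}$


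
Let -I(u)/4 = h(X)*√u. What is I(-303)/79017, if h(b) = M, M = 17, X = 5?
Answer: -68*I*√303/79017 ≈ -0.01498*I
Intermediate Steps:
h(b) = 17
I(u) = -68*√u
I(-303)/79017 = -68*I*√303/79017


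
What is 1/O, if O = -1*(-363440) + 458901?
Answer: 1/822341 ≈ 1.2160e-6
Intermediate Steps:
O = 822341 (O = 363440 + 458901 = 822341)
1/O = 1/822341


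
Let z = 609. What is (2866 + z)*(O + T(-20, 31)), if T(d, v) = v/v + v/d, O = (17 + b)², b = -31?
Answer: 2716755/4 ≈ 6.7919e+5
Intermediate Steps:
O = 196 (O = (17 - 31)² = (-14)² = 196)
T(d, v) = 1 + v/d
(2866 + z)*(O + T(-20, 31)) = (2866 + 609)*(196 + (-20 + 31)/(-20)) = 3475*(196 - 1/20*11) = 3475*(196 - 11/20) = 3475*(3909/20) = 2716755/4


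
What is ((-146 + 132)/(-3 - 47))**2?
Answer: 49/625 ≈ 0.078400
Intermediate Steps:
((-146 + 132)/(-3 - 47))**2 = (-14/(-50))**2 = (-14*(-1/50))**2 = (7/25)**2 = 49/625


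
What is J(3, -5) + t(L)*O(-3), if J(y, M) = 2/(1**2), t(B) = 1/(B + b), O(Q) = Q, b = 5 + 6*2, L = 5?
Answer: 41/22 ≈ 1.8636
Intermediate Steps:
b = 17 (b = 5 + 12 = 17)
t(B) = 1/(17 + B) (t(B) = 1/(B + 17) = 1/(17 + B))
J(y, M) = 2 (J(y, M) = 2/1 = 2*1 = 2)
J(3, -5) + t(L)*O(-3) = 2 - 3/(17 + 5) = 2 - 3/22 = 41/22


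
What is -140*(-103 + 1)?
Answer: 14280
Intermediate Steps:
-140*(-103 + 1) = -140*(-102) = 14280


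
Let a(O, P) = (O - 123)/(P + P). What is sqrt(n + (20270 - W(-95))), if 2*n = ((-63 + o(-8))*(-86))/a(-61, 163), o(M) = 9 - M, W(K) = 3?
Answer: 15*sqrt(298)/2 ≈ 129.47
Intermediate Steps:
a(O, P) = (-123 + O)/(2*P) (a(O, P) = (-123 + O)/((2*P)) = (-123 + O)*(1/(2*P)) = (-123 + O)/(2*P))
n = -7009/2 (n = (((-63 + (9 - 1*(-8)))*(-86))/(((1/2)*(-123 - 61)/163)))/2 = (((-63 + (9 + 8))*(-86))/(((1/2)*(1/163)*(-184))))/2 = (((-63 + 17)*(-86))/(-92/163))/2 = (-46*(-86)*(-163/92))/2 = (3956*(-163/92))/2 = (1/2)*(-7009) = -7009/2 ≈ -3504.5)
sqrt(n + (20270 - W(-95))) = sqrt(-7009/2 + (20270 - 1*3)) = sqrt(-7009/2 + (20270 - 3)) = sqrt(-7009/2 + 20267) = sqrt(33525/2) = 15*sqrt(298)/2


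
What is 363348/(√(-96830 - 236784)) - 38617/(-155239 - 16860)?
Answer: 38617/172099 - 181674*I*√333614/166807 ≈ 0.22439 - 629.07*I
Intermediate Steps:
363348/(√(-96830 - 236784)) - 38617/(-155239 - 16860) = 363348/(√(-333614)) - 38617/(-172099) = 363348/((I*√333614)) - 38617*(-1/172099) = 363348*(-I*√333614/333614) + 38617/172099 = -181674*I*√333614/166807 + 38617/172099 = 38617/172099 - 181674*I*√333614/166807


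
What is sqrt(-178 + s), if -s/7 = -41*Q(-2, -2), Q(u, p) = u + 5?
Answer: sqrt(683) ≈ 26.134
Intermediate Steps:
Q(u, p) = 5 + u
s = 861 (s = -(-287)*(5 - 2) = -(-287)*3 = -7*(-123) = 861)
sqrt(-178 + s) = sqrt(-178 + 861) = sqrt(683)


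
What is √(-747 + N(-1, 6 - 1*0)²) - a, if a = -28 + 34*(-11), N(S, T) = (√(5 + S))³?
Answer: 402 + I*√683 ≈ 402.0 + 26.134*I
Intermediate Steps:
N(S, T) = (5 + S)^(3/2)
a = -402 (a = -28 - 374 = -402)
√(-747 + N(-1, 6 - 1*0)²) - a = √(-747 + ((5 - 1)^(3/2))²) - 1*(-402) = √(-747 + (4^(3/2))²) + 402 = √(-747 + 8²) + 402 = √(-747 + 64) + 402 = √(-683) + 402 = I*√683 + 402 = 402 + I*√683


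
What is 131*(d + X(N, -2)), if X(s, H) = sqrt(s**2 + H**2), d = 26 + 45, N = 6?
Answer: 9301 + 262*sqrt(10) ≈ 10130.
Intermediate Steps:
d = 71
X(s, H) = sqrt(H**2 + s**2)
131*(d + X(N, -2)) = 131*(71 + sqrt((-2)**2 + 6**2)) = 131*(71 + sqrt(4 + 36)) = 131*(71 + sqrt(40)) = 131*(71 + 2*sqrt(10)) = 9301 + 262*sqrt(10)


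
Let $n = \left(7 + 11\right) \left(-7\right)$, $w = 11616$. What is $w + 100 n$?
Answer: $-984$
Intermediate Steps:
$n = -126$ ($n = 18 \left(-7\right) = -126$)
$w + 100 n = 11616 + 100 \left(-126\right) = 11616 - 12600 = -984$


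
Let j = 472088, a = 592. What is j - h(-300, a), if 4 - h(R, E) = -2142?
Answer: 469942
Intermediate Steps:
h(R, E) = 2146 (h(R, E) = 4 - 1*(-2142) = 4 + 2142 = 2146)
j - h(-300, a) = 472088 - 1*2146 = 472088 - 2146 = 469942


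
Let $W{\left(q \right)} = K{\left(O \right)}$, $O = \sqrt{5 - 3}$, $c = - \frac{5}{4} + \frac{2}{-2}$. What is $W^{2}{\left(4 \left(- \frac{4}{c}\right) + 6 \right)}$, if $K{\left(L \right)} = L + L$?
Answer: $8$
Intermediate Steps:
$c = - \frac{9}{4}$ ($c = \left(-5\right) \frac{1}{4} + 2 \left(- \frac{1}{2}\right) = - \frac{5}{4} - 1 = - \frac{9}{4} \approx -2.25$)
$O = \sqrt{2} \approx 1.4142$
$K{\left(L \right)} = 2 L$
$W{\left(q \right)} = 2 \sqrt{2}$
$W^{2}{\left(4 \left(- \frac{4}{c}\right) + 6 \right)} = \left(2 \sqrt{2}\right)^{2} = 8$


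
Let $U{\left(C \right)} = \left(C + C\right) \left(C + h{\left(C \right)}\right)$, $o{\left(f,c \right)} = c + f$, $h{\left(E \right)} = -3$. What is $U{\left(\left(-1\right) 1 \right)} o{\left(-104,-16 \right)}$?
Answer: $-960$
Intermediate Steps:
$U{\left(C \right)} = 2 C \left(-3 + C\right)$ ($U{\left(C \right)} = \left(C + C\right) \left(C - 3\right) = 2 C \left(-3 + C\right)$)
$U{\left(\left(-1\right) 1 \right)} o{\left(-104,-16 \right)} = 2 \left(\left(-1\right) 1\right) \left(-3 - 1\right) \left(-16 - 104\right) = 2 \left(-1\right) \left(-3 - 1\right) \left(-120\right) = 2 \left(-1\right) \left(-4\right) \left(-120\right) = 8 \left(-120\right) = -960$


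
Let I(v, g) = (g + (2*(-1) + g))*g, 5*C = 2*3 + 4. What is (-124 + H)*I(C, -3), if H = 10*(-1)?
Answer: -3216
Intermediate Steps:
C = 2 (C = (2*3 + 4)/5 = (6 + 4)/5 = (⅕)*10 = 2)
I(v, g) = g*(-2 + 2*g) (I(v, g) = (g + (-2 + g))*g = (-2 + 2*g)*g = g*(-2 + 2*g))
H = -10
(-124 + H)*I(C, -3) = (-124 - 10)*(2*(-3)*(-1 - 3)) = -268*(-3)*(-4) = -134*24 = -3216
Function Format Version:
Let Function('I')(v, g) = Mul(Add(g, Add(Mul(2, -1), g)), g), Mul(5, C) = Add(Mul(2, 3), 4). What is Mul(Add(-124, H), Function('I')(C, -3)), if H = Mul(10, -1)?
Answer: -3216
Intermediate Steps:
C = 2 (C = Mul(Rational(1, 5), Add(Mul(2, 3), 4)) = Mul(Rational(1, 5), Add(6, 4)) = Mul(Rational(1, 5), 10) = 2)
Function('I')(v, g) = Mul(g, Add(-2, Mul(2, g))) (Function('I')(v, g) = Mul(Add(g, Add(-2, g)), g) = Mul(Add(-2, Mul(2, g)), g) = Mul(g, Add(-2, Mul(2, g))))
H = -10
Mul(Add(-124, H), Function('I')(C, -3)) = Mul(Add(-124, -10), Mul(2, -3, Add(-1, -3))) = Mul(-134, Mul(2, -3, -4)) = Mul(-134, 24) = -3216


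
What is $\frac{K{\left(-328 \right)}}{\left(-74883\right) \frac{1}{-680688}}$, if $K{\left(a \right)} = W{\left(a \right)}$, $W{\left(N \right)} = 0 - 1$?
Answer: $- \frac{226896}{24961} \approx -9.09$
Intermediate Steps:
$W{\left(N \right)} = -1$ ($W{\left(N \right)} = 0 - 1 = -1$)
$K{\left(a \right)} = -1$
$\frac{K{\left(-328 \right)}}{\left(-74883\right) \frac{1}{-680688}} = - \frac{1}{\left(-74883\right) \frac{1}{-680688}} = - \frac{1}{\left(-74883\right) \left(- \frac{1}{680688}\right)} = - \frac{1}{\frac{24961}{226896}} = \left(-1\right) \frac{226896}{24961} = - \frac{226896}{24961}$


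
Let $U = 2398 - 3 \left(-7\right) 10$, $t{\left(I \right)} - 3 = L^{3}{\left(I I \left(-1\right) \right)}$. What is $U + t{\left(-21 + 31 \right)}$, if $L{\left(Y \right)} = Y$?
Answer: $-997389$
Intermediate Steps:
$t{\left(I \right)} = 3 - I^{6}$ ($t{\left(I \right)} = 3 + \left(I I \left(-1\right)\right)^{3} = 3 + \left(I^{2} \left(-1\right)\right)^{3} = 3 + \left(- I^{2}\right)^{3} = 3 - I^{6}$)
$U = 2608$ ($U = 2398 - \left(-21\right) 10 = 2398 - -210 = 2398 + 210 = 2608$)
$U + t{\left(-21 + 31 \right)} = 2608 + \left(3 - \left(-21 + 31\right)^{6}\right) = 2608 + \left(3 - 10^{6}\right) = 2608 + \left(3 - 1000000\right) = 2608 - 999997 = -997389$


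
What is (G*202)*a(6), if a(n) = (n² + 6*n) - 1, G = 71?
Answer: 1018282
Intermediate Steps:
a(n) = -1 + n² + 6*n
(G*202)*a(6) = (71*202)*(-1 + 6² + 6*6) = 14342*(-1 + 36 + 36) = 14342*71 = 1018282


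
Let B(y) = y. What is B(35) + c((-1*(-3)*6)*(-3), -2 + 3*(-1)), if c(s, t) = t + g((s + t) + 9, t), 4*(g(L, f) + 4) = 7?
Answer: 111/4 ≈ 27.750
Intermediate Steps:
g(L, f) = -9/4 (g(L, f) = -4 + (1/4)*7 = -4 + 7/4 = -9/4)
c(s, t) = -9/4 + t (c(s, t) = t - 9/4 = -9/4 + t)
B(35) + c((-1*(-3)*6)*(-3), -2 + 3*(-1)) = 35 + (-9/4 + (-2 + 3*(-1))) = 35 + (-9/4 + (-2 - 3)) = 35 + (-9/4 - 5) = 35 - 29/4 = 111/4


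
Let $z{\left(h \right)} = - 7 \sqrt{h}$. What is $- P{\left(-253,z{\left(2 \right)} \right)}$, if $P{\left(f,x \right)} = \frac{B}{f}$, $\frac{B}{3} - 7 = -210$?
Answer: $- \frac{609}{253} \approx -2.4071$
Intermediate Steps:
$B = -609$ ($B = 21 + 3 \left(-210\right) = 21 - 630 = -609$)
$P{\left(f,x \right)} = - \frac{609}{f}$
$- P{\left(-253,z{\left(2 \right)} \right)} = - \frac{-609}{-253} = - \frac{\left(-609\right) \left(-1\right)}{253} = \left(-1\right) \frac{609}{253} = - \frac{609}{253}$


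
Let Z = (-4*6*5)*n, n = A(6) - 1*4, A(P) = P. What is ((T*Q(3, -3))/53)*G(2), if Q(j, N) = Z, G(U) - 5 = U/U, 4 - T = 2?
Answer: -2880/53 ≈ -54.340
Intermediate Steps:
T = 2 (T = 4 - 1*2 = 4 - 2 = 2)
n = 2 (n = 6 - 1*4 = 6 - 4 = 2)
G(U) = 6 (G(U) = 5 + U/U = 5 + 1 = 6)
Z = -240 (Z = (-4*6*5)*2 = -24*5*2 = -120*2 = -240)
Q(j, N) = -240
((T*Q(3, -3))/53)*G(2) = ((2*(-240))/53)*6 = -480*1/53*6 = -480/53*6 = -2880/53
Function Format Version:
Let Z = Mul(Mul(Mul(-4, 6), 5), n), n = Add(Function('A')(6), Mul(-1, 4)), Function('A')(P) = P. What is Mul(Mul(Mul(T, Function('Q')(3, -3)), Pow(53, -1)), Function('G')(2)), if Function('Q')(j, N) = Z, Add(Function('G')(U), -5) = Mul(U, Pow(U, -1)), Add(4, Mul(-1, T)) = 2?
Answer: Rational(-2880, 53) ≈ -54.340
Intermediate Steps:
T = 2 (T = Add(4, Mul(-1, 2)) = Add(4, -2) = 2)
n = 2 (n = Add(6, Mul(-1, 4)) = Add(6, -4) = 2)
Function('G')(U) = 6 (Function('G')(U) = Add(5, Mul(U, Pow(U, -1))) = Add(5, 1) = 6)
Z = -240 (Z = Mul(Mul(Mul(-4, 6), 5), 2) = Mul(Mul(-24, 5), 2) = Mul(-120, 2) = -240)
Function('Q')(j, N) = -240
Mul(Mul(Mul(T, Function('Q')(3, -3)), Pow(53, -1)), Function('G')(2)) = Mul(Mul(Mul(2, -240), Pow(53, -1)), 6) = Mul(Mul(-480, Rational(1, 53)), 6) = Mul(Rational(-480, 53), 6) = Rational(-2880, 53)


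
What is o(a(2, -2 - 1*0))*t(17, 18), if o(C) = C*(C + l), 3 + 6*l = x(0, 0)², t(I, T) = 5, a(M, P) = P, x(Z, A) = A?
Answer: 25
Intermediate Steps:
l = -½ (l = -½ + (⅙)*0² = -½ + (⅙)*0 = -½ + 0 = -½ ≈ -0.50000)
o(C) = C*(-½ + C) (o(C) = C*(C - ½) = C*(-½ + C))
o(a(2, -2 - 1*0))*t(17, 18) = ((-2 - 1*0)*(-½ + (-2 - 1*0)))*5 = ((-2 + 0)*(-½ + (-2 + 0)))*5 = -2*(-½ - 2)*5 = -2*(-5/2)*5 = 5*5 = 25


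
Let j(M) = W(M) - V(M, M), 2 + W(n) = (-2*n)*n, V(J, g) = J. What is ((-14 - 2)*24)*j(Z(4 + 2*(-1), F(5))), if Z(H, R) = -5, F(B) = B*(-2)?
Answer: 18048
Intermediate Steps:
F(B) = -2*B
W(n) = -2 - 2*n**2 (W(n) = -2 + (-2*n)*n = -2 - 2*n**2)
j(M) = -2 - M - 2*M**2 (j(M) = (-2 - 2*M**2) - M = -2 - M - 2*M**2)
((-14 - 2)*24)*j(Z(4 + 2*(-1), F(5))) = ((-14 - 2)*24)*(-2 - 1*(-5) - 2*(-5)**2) = (-16*24)*(-2 + 5 - 2*25) = -384*(-2 + 5 - 50) = -384*(-47) = 18048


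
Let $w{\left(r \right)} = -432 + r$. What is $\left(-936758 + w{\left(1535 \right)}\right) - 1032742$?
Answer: $-1968397$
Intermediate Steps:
$\left(-936758 + w{\left(1535 \right)}\right) - 1032742 = \left(-936758 + \left(-432 + 1535\right)\right) - 1032742 = \left(-936758 + 1103\right) - 1032742 = -935655 - 1032742 = -1968397$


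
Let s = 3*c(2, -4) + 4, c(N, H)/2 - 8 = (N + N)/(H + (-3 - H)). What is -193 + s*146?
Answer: 6231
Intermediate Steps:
c(N, H) = 16 - 4*N/3 (c(N, H) = 16 + 2*((N + N)/(H + (-3 - H))) = 16 + 2*((2*N)/(-3)) = 16 + 2*((2*N)*(-1/3)) = 16 + 2*(-2*N/3) = 16 - 4*N/3)
s = 44 (s = 3*(16 - 4/3*2) + 4 = 3*(16 - 8/3) + 4 = 3*(40/3) + 4 = 40 + 4 = 44)
-193 + s*146 = -193 + 44*146 = -193 + 6424 = 6231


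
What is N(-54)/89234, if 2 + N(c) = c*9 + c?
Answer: -271/44617 ≈ -0.0060739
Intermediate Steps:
N(c) = -2 + 10*c (N(c) = -2 + (c*9 + c) = -2 + (9*c + c) = -2 + 10*c)
N(-54)/89234 = (-2 + 10*(-54))/89234 = (-2 - 540)*(1/89234) = -542*1/89234 = -271/44617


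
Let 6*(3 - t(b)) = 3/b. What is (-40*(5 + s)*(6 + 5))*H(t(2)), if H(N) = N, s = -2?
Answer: -3630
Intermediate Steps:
t(b) = 3 - 1/(2*b)
(-40*(5 + s)*(6 + 5))*H(t(2)) = (-40*(5 - 2)*(6 + 5))*(3 - ½/2) = (-120*11)*(3 - ½*½) = (-40*33)*(3 - ¼) = -1320*11/4 = -3630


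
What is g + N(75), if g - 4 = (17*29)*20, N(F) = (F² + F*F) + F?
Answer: 21189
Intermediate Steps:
N(F) = F + 2*F² (N(F) = (F² + F²) + F = 2*F² + F = F + 2*F²)
g = 9864 (g = 4 + (17*29)*20 = 4 + 493*20 = 4 + 9860 = 9864)
g + N(75) = 9864 + 75*(1 + 2*75) = 9864 + 75*(1 + 150) = 9864 + 75*151 = 9864 + 11325 = 21189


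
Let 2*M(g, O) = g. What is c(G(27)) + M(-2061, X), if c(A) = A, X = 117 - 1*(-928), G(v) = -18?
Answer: -2097/2 ≈ -1048.5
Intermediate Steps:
X = 1045 (X = 117 + 928 = 1045)
M(g, O) = g/2
c(G(27)) + M(-2061, X) = -18 + (½)*(-2061) = -18 - 2061/2 = -2097/2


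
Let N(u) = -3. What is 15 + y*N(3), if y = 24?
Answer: -57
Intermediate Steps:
15 + y*N(3) = 15 + 24*(-3) = 15 - 72 = -57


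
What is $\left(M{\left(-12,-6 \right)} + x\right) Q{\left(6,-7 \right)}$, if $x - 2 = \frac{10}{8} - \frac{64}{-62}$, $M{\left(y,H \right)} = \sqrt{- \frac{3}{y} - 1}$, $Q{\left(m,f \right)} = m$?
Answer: $\frac{1593}{62} + 3 i \sqrt{3} \approx 25.694 + 5.1962 i$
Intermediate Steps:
$M{\left(y,H \right)} = \sqrt{-1 - \frac{3}{y}}$
$x = \frac{531}{124}$ ($x = 2 + \left(\frac{10}{8} - \frac{64}{-62}\right) = 2 + \left(10 \cdot \frac{1}{8} - - \frac{32}{31}\right) = 2 + \left(\frac{5}{4} + \frac{32}{31}\right) = 2 + \frac{283}{124} = \frac{531}{124} \approx 4.2823$)
$\left(M{\left(-12,-6 \right)} + x\right) Q{\left(6,-7 \right)} = \left(\sqrt{\frac{-3 - -12}{-12}} + \frac{531}{124}\right) 6 = \left(\sqrt{- \frac{-3 + 12}{12}} + \frac{531}{124}\right) 6 = \left(\sqrt{\left(- \frac{1}{12}\right) 9} + \frac{531}{124}\right) 6 = \left(\sqrt{- \frac{3}{4}} + \frac{531}{124}\right) 6 = \left(\frac{i \sqrt{3}}{2} + \frac{531}{124}\right) 6 = \left(\frac{531}{124} + \frac{i \sqrt{3}}{2}\right) 6 = \frac{1593}{62} + 3 i \sqrt{3}$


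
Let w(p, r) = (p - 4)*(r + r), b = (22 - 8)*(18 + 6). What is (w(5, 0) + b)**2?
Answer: 112896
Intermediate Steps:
b = 336 (b = 14*24 = 336)
w(p, r) = 2*r*(-4 + p) (w(p, r) = (-4 + p)*(2*r) = 2*r*(-4 + p))
(w(5, 0) + b)**2 = (2*0*(-4 + 5) + 336)**2 = (2*0*1 + 336)**2 = (0 + 336)**2 = 336**2 = 112896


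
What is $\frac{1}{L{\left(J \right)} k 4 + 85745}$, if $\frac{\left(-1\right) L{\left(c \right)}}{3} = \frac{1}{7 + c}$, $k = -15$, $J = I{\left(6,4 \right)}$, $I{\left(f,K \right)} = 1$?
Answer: $\frac{2}{171535} \approx 1.1659 \cdot 10^{-5}$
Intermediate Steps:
$J = 1$
$L{\left(c \right)} = - \frac{3}{7 + c}$
$\frac{1}{L{\left(J \right)} k 4 + 85745} = \frac{1}{- \frac{3}{7 + 1} \left(-15\right) 4 + 85745} = \frac{1}{- \frac{3}{8} \left(-15\right) 4 + 85745} = \frac{1}{\left(-3\right) \frac{1}{8} \left(-15\right) 4 + 85745} = \frac{1}{\left(- \frac{3}{8}\right) \left(-15\right) 4 + 85745} = \frac{1}{\frac{45}{8} \cdot 4 + 85745} = \frac{1}{\frac{45}{2} + 85745} = \frac{1}{\frac{171535}{2}} = \frac{2}{171535}$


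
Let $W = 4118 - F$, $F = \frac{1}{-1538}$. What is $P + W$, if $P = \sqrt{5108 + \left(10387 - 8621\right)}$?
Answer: $\frac{6333485}{1538} + \sqrt{6874} \approx 4200.9$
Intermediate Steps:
$F = - \frac{1}{1538} \approx -0.0006502$
$W = \frac{6333485}{1538}$ ($W = 4118 - - \frac{1}{1538} = 4118 + \frac{1}{1538} = \frac{6333485}{1538} \approx 4118.0$)
$P = \sqrt{6874}$ ($P = \sqrt{5108 + \left(10387 - 8621\right)} = \sqrt{5108 + 1766} = \sqrt{6874} \approx 82.91$)
$P + W = \sqrt{6874} + \frac{6333485}{1538} = \frac{6333485}{1538} + \sqrt{6874}$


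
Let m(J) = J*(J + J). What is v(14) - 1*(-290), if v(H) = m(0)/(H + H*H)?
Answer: 290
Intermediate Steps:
m(J) = 2*J² (m(J) = J*(2*J) = 2*J²)
v(H) = 0 (v(H) = (2*0²)/(H + H*H) = (2*0)/(H + H²) = 0/(H + H²) = 0)
v(14) - 1*(-290) = 0 - 1*(-290) = 0 + 290 = 290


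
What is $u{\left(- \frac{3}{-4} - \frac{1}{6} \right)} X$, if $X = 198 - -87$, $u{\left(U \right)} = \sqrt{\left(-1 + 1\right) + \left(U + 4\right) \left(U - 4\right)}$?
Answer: $\frac{95 i \sqrt{2255}}{4} \approx 1127.8 i$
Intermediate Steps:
$u{\left(U \right)} = \sqrt{\left(-4 + U\right) \left(4 + U\right)}$ ($u{\left(U \right)} = \sqrt{0 + \left(4 + U\right) \left(-4 + U\right)} = \sqrt{0 + \left(-4 + U\right) \left(4 + U\right)} = \sqrt{\left(-4 + U\right) \left(4 + U\right)}$)
$X = 285$ ($X = 198 + 87 = 285$)
$u{\left(- \frac{3}{-4} - \frac{1}{6} \right)} X = \sqrt{-16 + \left(- \frac{3}{-4} - \frac{1}{6}\right)^{2}} \cdot 285 = \sqrt{-16 + \left(\left(-3\right) \left(- \frac{1}{4}\right) - \frac{1}{6}\right)^{2}} \cdot 285 = \sqrt{-16 + \left(\frac{3}{4} - \frac{1}{6}\right)^{2}} \cdot 285 = \sqrt{-16 + \left(\frac{7}{12}\right)^{2}} \cdot 285 = \sqrt{-16 + \frac{49}{144}} \cdot 285 = \sqrt{- \frac{2255}{144}} \cdot 285 = \frac{i \sqrt{2255}}{12} \cdot 285 = \frac{95 i \sqrt{2255}}{4}$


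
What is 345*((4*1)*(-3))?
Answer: -4140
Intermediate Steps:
345*((4*1)*(-3)) = 345*(4*(-3)) = 345*(-12) = -4140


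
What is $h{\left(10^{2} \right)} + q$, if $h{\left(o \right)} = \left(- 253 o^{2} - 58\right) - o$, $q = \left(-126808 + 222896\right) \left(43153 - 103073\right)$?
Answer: $-5760123118$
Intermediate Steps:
$q = -5757592960$ ($q = 96088 \left(-59920\right) = -5757592960$)
$h{\left(o \right)} = -58 - o - 253 o^{2}$ ($h{\left(o \right)} = \left(- 253 o^{2} - 58\right) - o = \left(-58 - 253 o^{2}\right) - o = -58 - o - 253 o^{2}$)
$h{\left(10^{2} \right)} + q = \left(-58 - 10^{2} - 253 \left(10^{2}\right)^{2}\right) - 5757592960 = \left(-58 - 100 - 253 \cdot 100^{2}\right) - 5757592960 = \left(-58 - 100 - 2530000\right) - 5757592960 = -2530158 - 5757592960 = -5760123118$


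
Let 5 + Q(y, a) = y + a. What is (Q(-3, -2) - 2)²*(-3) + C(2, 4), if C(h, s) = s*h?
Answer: -424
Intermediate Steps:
Q(y, a) = -5 + a + y (Q(y, a) = -5 + (y + a) = -5 + (a + y) = -5 + a + y)
C(h, s) = h*s
(Q(-3, -2) - 2)²*(-3) + C(2, 4) = ((-5 - 2 - 3) - 2)²*(-3) + 2*4 = (-10 - 2)²*(-3) + 8 = (-12)²*(-3) + 8 = 144*(-3) + 8 = -432 + 8 = -424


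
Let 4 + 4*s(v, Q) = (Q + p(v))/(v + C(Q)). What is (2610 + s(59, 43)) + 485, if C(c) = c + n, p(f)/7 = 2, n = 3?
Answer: 433179/140 ≈ 3094.1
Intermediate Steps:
p(f) = 14 (p(f) = 7*2 = 14)
C(c) = 3 + c (C(c) = c + 3 = 3 + c)
s(v, Q) = -1 + (14 + Q)/(4*(3 + Q + v)) (s(v, Q) = -1 + ((Q + 14)/(v + (3 + Q)))/4 = -1 + ((14 + Q)/(3 + Q + v))/4 = -1 + (14 + Q)/(4*(3 + Q + v)))
(2610 + s(59, 43)) + 485 = (2610 + (1/2 - 1*59 - 3/4*43)/(3 + 43 + 59)) + 485 = (2610 + (1/2 - 59 - 129/4)/105) + 485 = (2610 + (1/105)*(-363/4)) + 485 = (2610 - 121/140) + 485 = 365279/140 + 485 = 433179/140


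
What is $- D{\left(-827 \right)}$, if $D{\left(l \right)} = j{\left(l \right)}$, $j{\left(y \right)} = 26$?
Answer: $-26$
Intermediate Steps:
$D{\left(l \right)} = 26$
$- D{\left(-827 \right)} = \left(-1\right) 26 = -26$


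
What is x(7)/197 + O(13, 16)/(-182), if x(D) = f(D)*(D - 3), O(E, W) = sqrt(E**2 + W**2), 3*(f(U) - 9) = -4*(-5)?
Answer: 188/591 - 5*sqrt(17)/182 ≈ 0.20483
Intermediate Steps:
f(U) = 47/3 (f(U) = 9 + (-4*(-5))/3 = 9 + (1/3)*20 = 9 + 20/3 = 47/3)
x(D) = -47 + 47*D/3 (x(D) = 47*(D - 3)/3 = 47*(-3 + D)/3 = -47 + 47*D/3)
x(7)/197 + O(13, 16)/(-182) = (-47 + (47/3)*7)/197 + sqrt(13**2 + 16**2)/(-182) = (-47 + 329/3)*(1/197) + sqrt(169 + 256)*(-1/182) = (188/3)*(1/197) + sqrt(425)*(-1/182) = 188/591 + (5*sqrt(17))*(-1/182) = 188/591 - 5*sqrt(17)/182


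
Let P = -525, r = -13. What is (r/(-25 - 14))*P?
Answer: -175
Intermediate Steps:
(r/(-25 - 14))*P = (-13/(-25 - 14))*(-525) = (-13/(-39))*(-525) = -1/39*(-13)*(-525) = (1/3)*(-525) = -175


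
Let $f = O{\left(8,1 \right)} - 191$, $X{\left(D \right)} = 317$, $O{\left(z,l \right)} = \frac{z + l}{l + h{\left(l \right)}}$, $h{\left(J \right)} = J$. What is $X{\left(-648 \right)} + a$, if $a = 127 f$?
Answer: $- \frac{46737}{2} \approx -23369.0$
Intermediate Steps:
$O{\left(z,l \right)} = \frac{l + z}{2 l}$ ($O{\left(z,l \right)} = \frac{z + l}{l + l} = \frac{l + z}{2 l}$)
$f = - \frac{373}{2}$ ($f = \frac{1 + 8}{2 \cdot 1} - 191 = \frac{1}{2} \cdot 1 \cdot 9 - 191 = \frac{9}{2} - 191 = - \frac{373}{2} \approx -186.5$)
$a = - \frac{47371}{2}$ ($a = 127 \left(- \frac{373}{2}\right) = - \frac{47371}{2} \approx -23686.0$)
$X{\left(-648 \right)} + a = 317 - \frac{47371}{2} = - \frac{46737}{2}$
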